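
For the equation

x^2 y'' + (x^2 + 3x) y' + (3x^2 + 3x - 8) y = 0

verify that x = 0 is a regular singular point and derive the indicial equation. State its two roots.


Divide by x^2 to reach normal form y'' + P_1(x) y' + P_2(x) y = 0 with P_1(x) = 1 + 3/x and P_2(x) = 3 + 3/x - 8/x^2.
x = 0 is a singular point because the y'-coefficient 1 + 3/x has a pole at x = 0 and the y-coefficient 3 + 3/x - 8/x^2 has a pole at x = 0.
It is a regular singular point because x P_1(x) = p(x) = x + 3 and x^2 P_2(x) = q(x) = 3x^2 + 3x - 8 are polynomials, hence analytic at x = 0.
p(0) = 3,  q(0) = -8.
Indicial equation: r(r-1) + p(0) r + q(0) = 0, i.e. r^2 + (p(0) - 1) r + q(0) = 0, i.e. r^2 + 2 r - 8 = 0.
Discriminant: (2)^2 - 4(-8) = 36, so r = (-2 ± 6)/2.
Solving: r_1 = 2, r_2 = -4.

indicial: r^2 + 2 r - 8 = 0; roots r_1 = 2, r_2 = -4


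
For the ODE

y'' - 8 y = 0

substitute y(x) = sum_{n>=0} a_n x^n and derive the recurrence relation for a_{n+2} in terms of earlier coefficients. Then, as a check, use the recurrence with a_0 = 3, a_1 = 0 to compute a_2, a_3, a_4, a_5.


Substitute y = sum_n a_n x^n into y'' + (const) y = 0.
y''(x) = sum_{n>=0} (n+2)(n+1) a_{n+2} x^n.
The ODE becomes sum_n [(n+2)(n+1) a_{n+2} - 8 a_n] x^n = 0.
Setting each coefficient to zero gives the recurrence:
  (n+2)(n+1) a_{n+2} - 8 a_n = 0,
  a_{n+2} = 8 / ((n+1)(n+2)) a_n.

Check with a_0 = 3, a_1 = 0 (apply the recurrence for n = 0, 1, 2, 3): a_0 = 3, a_1 = 0, a_2 = 12, a_3 = 0, a_4 = 8, a_5 = 0.

a_{n+2} = 8/((n+1)(n+2)) * a_n; check: a_0 = 3, a_1 = 0, a_2 = 12, a_3 = 0, a_4 = 8, a_5 = 0


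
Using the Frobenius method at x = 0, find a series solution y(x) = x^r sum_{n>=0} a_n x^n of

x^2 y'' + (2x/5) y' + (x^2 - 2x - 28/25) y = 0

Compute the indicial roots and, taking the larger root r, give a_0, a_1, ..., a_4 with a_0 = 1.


Write in Frobenius form y'' + (p(x)/x) y' + (q(x)/x^2) y = 0:
  p(x) = 2/5,  q(x) = x^2 - 2x - 28/25.
Indicial equation: r(r-1) + (2/5) r + (-28/25) = 0 -> roots r_1 = 7/5, r_2 = -4/5.
Take r = r_1 = 7/5. Let y(x) = x^r sum_{n>=0} a_n x^n with a_0 = 1.
Substitute y = x^r sum a_n x^n and match x^{r+n}. The recurrence is
  D(n) a_n - 2 a_{n-1} + 1 a_{n-2} = 0,  where D(n) = (r+n)(r+n-1) + (2/5)(r+n) + (-28/25).
  a_n = [2 a_{n-1} - 1 a_{n-2}] / D(n).
Since the indicial polynomial factors as (r - r_1)(r - r_2), D(n) = (r_1 + n - r_1)(r_1 + n - r_2) = n(n + 11/5).
Evaluating step by step (a_0 = 1):
  n = 1: D(1) = 1(1 + 11/5) = 16/5; numerator = 2(1) = 2; a_1 = (2)/(16/5) = 5/8
  n = 2: D(2) = 2(2 + 11/5) = 42/5; numerator = 2(5/8) - 1(1) = 1/4; a_2 = (1/4)/(42/5) = 5/168
  n = 3: D(3) = 3(3 + 11/5) = 78/5; numerator = 2(5/168) - 1(5/8) = -95/168; a_3 = (-95/168)/(78/5) = -475/13104
  n = 4: D(4) = 4(4 + 11/5) = 124/5; numerator = 2(-475/13104) - 1(5/168) = -335/3276; a_4 = (-335/3276)/(124/5) = -1675/406224

r = 7/5; a_0 = 1; a_1 = 5/8; a_2 = 5/168; a_3 = -475/13104; a_4 = -1675/406224


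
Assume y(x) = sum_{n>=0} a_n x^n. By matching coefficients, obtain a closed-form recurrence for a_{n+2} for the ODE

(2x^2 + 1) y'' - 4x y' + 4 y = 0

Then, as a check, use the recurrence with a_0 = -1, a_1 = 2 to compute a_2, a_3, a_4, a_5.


Substitute y = sum_n a_n x^n.
(1 + 2 x^2) y'' contributes (n+2)(n+1) a_{n+2} + 2 n(n-1) a_n at x^n.
-4 x y'(x) contributes -4 n a_n at x^n.
4 y(x) contributes 4 a_n at x^n.
Matching x^n: (n+2)(n+1) a_{n+2} + (2 n(n-1) - 4 n + 4) a_n = 0.
Thus a_{n+2} = (-2 n(n-1) + 4 n - 4) / ((n+1)(n+2)) * a_n.

Check with a_0 = -1, a_1 = 2 (apply the recurrence for n = 0, 1, 2, 3): a_0 = -1, a_1 = 2, a_2 = 2, a_3 = 0, a_4 = 0, a_5 = 0.

a_(n+2) = (-2 n(n-1) + 4 n - 4) / ((n+1)(n+2)) * a_n; check: a_0 = -1, a_1 = 2, a_2 = 2, a_3 = 0, a_4 = 0, a_5 = 0


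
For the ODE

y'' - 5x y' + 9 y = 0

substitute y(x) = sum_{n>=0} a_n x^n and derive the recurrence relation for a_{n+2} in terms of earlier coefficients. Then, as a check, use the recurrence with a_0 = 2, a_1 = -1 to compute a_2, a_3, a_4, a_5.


Substitute y = sum_n a_n x^n.
y''(x) has coefficient (n+2)(n+1) a_{n+2} at x^n;
-5 x y'(x) has coefficient -5 n a_n at x^n (shift);
9 y(x) has coefficient 9 a_n at x^n.
Matching x^n: (n+2)(n+1) a_{n+2} + (-5n + 9) a_n = 0.
Thus a_{n+2} = (5n - 9) / ((n+1)(n+2)) * a_n.

Check with a_0 = 2, a_1 = -1 (apply the recurrence for n = 0, 1, 2, 3): a_0 = 2, a_1 = -1, a_2 = -9, a_3 = 2/3, a_4 = -3/4, a_5 = 1/5.

a_(n+2) = (5n - 9) / ((n+1)(n+2)) * a_n; check: a_0 = 2, a_1 = -1, a_2 = -9, a_3 = 2/3, a_4 = -3/4, a_5 = 1/5


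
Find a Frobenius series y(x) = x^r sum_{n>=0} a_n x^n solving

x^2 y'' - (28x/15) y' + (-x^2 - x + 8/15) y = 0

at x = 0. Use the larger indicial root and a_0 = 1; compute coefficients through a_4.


Write in Frobenius form y'' + (p(x)/x) y' + (q(x)/x^2) y = 0:
  p(x) = -28/15,  q(x) = -x^2 - x + 8/15.
Indicial equation: r(r-1) + (-28/15) r + (8/15) = 0 -> roots r_1 = 8/3, r_2 = 1/5.
Take r = r_1 = 8/3. Let y(x) = x^r sum_{n>=0} a_n x^n with a_0 = 1.
Substitute y = x^r sum a_n x^n and match x^{r+n}. The recurrence is
  D(n) a_n - 1 a_{n-1} - 1 a_{n-2} = 0,  where D(n) = (r+n)(r+n-1) + (-28/15)(r+n) + (8/15).
  a_n = [1 a_{n-1} + 1 a_{n-2}] / D(n).
Since the indicial polynomial factors as (r - r_1)(r - r_2), D(n) = (r_1 + n - r_1)(r_1 + n - r_2) = n(n + 37/15).
Evaluating step by step (a_0 = 1):
  n = 1: D(1) = 1(1 + 37/15) = 52/15; numerator = 1(1) = 1; a_1 = (1)/(52/15) = 15/52
  n = 2: D(2) = 2(2 + 37/15) = 134/15; numerator = 1(15/52) + 1(1) = 67/52; a_2 = (67/52)/(134/15) = 15/104
  n = 3: D(3) = 3(3 + 37/15) = 82/5; numerator = 1(15/104) + 1(15/52) = 45/104; a_3 = (45/104)/(82/5) = 225/8528
  n = 4: D(4) = 4(4 + 37/15) = 388/15; numerator = 1(225/8528) + 1(15/104) = 1455/8528; a_4 = (1455/8528)/(388/15) = 225/34112

r = 8/3; a_0 = 1; a_1 = 15/52; a_2 = 15/104; a_3 = 225/8528; a_4 = 225/34112


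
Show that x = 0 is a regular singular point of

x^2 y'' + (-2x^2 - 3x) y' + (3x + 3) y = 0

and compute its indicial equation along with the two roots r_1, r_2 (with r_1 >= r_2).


Divide by x^2 to reach normal form y'' + P_1(x) y' + P_2(x) y = 0 with P_1(x) = -2 - 3/x and P_2(x) = 3/x + 3/x^2.
x = 0 is a singular point because the y'-coefficient -2 - 3/x has a pole at x = 0 and the y-coefficient 3/x + 3/x^2 has a pole at x = 0.
It is a regular singular point because x P_1(x) = p(x) = -2x - 3 and x^2 P_2(x) = q(x) = 3x + 3 are polynomials, hence analytic at x = 0.
p(0) = -3,  q(0) = 3.
Indicial equation: r(r-1) + p(0) r + q(0) = 0, i.e. r^2 + (p(0) - 1) r + q(0) = 0, i.e. r^2 - 4 r + 3 = 0.
Discriminant: (-4)^2 - 4(3) = 4, so r = (4 ± 2)/2.
Solving: r_1 = 3, r_2 = 1.

indicial: r^2 - 4 r + 3 = 0; roots r_1 = 3, r_2 = 1


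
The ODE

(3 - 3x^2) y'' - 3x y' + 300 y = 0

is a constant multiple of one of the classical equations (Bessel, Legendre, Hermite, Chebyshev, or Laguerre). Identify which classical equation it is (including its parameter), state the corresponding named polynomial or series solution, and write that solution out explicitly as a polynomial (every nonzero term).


All three coefficients share the factor 3; dividing through by 3 gives  (1 - x^2) y'' - x y' + 100 y = 0.
This matches the Chebyshev equation (1 - x^2) y'' - x y' + n^2 y = 0 (note the -x y' term, not -2x y') with n^2 = 100, so n = 10; the polynomial solution is T_10(x).
With y = sum_k a_k x^k, matching x^k gives (k+2)(k+1) a_{k+2} = (k^2 - n^2) a_k = (k - 10)(k + 10) a_k. The right side vanishes at k = 10, so the series with the parity of 10 terminates at degree 10.
Standard normalization: leading coefficient of T_n is 2^(n-1), so a_10 = 2^9 = 512. Work downward with a_k = (k+1)(k+2) a_{k+2} / ((k - 10)(k + 10)):
  a_8 = (9)(10)(512) / ((8 - 10)(8 + 10)) = 46080/(-36) = -1280
  a_6 = (7)(8)(-1280) / ((6 - 10)(6 + 10)) = -71680/(-64) = 1120
  a_4 = (5)(6)(1120) / ((4 - 10)(4 + 10)) = 33600/(-84) = -400
  a_2 = (3)(4)(-400) / ((2 - 10)(2 + 10)) = -4800/(-96) = 50
  a_0 = (1)(2)(50) / ((0 - 10)(0 + 10)) = 100/(-100) = -1
Hence T_10(x) = 512 x^10 - 1280 x^8 + 1120 x^6 - 400 x^4 + 50 x^2 - 1.

T_10(x); series = 512 x^10 - 1280 x^8 + 1120 x^6 - 400 x^4 + 50 x^2 - 1


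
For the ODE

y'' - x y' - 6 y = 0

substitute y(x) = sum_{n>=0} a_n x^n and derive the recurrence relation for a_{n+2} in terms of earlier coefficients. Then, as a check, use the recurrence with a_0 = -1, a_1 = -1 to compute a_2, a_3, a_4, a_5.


Substitute y = sum_n a_n x^n.
y''(x) has coefficient (n+2)(n+1) a_{n+2} at x^n;
-x y'(x) has coefficient -n a_n at x^n (shift);
-6 y(x) has coefficient -6 a_n at x^n.
Matching x^n: (n+2)(n+1) a_{n+2} + (-n - 6) a_n = 0.
Thus a_{n+2} = (n + 6) / ((n+1)(n+2)) * a_n.

Check with a_0 = -1, a_1 = -1 (apply the recurrence for n = 0, 1, 2, 3): a_0 = -1, a_1 = -1, a_2 = -3, a_3 = -7/6, a_4 = -2, a_5 = -21/40.

a_(n+2) = (n + 6) / ((n+1)(n+2)) * a_n; check: a_0 = -1, a_1 = -1, a_2 = -3, a_3 = -7/6, a_4 = -2, a_5 = -21/40


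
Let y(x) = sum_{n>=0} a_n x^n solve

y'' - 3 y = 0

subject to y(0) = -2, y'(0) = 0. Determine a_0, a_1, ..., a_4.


Ansatz: y(x) = sum_{n>=0} a_n x^n, so y'(x) = sum_{n>=1} n a_n x^(n-1) and y''(x) = sum_{n>=2} n(n-1) a_n x^(n-2).
Substitute into P(x) y'' + Q(x) y' + R(x) y = 0 with P(x) = 1, Q(x) = 0, R(x) = -3, and match powers of x.
Initial conditions: a_0 = -2, a_1 = 0.
Setting the coefficient of each power of x to zero and solving order by order (substituting the coefficients already found):
  x^0: 2 a_2 - 3 a_0 = 0  ->  2 a_2 = 3 a_0 = -6  ->  a_2 = -3
  x^1: 6 a_3 - 3 a_1 = 0  ->  6 a_3 = 3 a_1 = 0  ->  a_3 = 0
  x^2: 12 a_4 - 3 a_2 = 0  ->  12 a_4 = 3 a_2 = -9  ->  a_4 = -3/4
Truncated series: y(x) = -2 - 3 x^2 - (3/4) x^4 + O(x^5).

a_0 = -2; a_1 = 0; a_2 = -3; a_3 = 0; a_4 = -3/4


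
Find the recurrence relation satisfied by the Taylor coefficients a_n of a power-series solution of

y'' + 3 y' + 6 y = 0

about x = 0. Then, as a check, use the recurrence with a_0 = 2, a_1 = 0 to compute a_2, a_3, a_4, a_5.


Substitute y = sum_n a_n x^n.
y''(x) has coefficient (n+2)(n+1) a_{n+2} at x^n;
3 y'(x) has coefficient 3 (n+1) a_{n+1} at x^n;
6 y(x) has coefficient 6 a_n at x^n.
Matching x^n: (n+2)(n+1) a_{n+2} + 3 (n+1) a_{n+1} + 6 a_n = 0.
Thus a_{n+2} = [-3 (n+1) a_{n+1} - 6 a_n] / ((n+1)(n+2)).

Check with a_0 = 2, a_1 = 0 (apply the recurrence for n = 0, 1, 2, 3): a_0 = 2, a_1 = 0, a_2 = -6, a_3 = 6, a_4 = -3/2, a_5 = -9/10.

a_(n+2) = [-3 (n+1) a_(n+1) - 6 a_n] / ((n+1)(n+2)); check: a_0 = 2, a_1 = 0, a_2 = -6, a_3 = 6, a_4 = -3/2, a_5 = -9/10


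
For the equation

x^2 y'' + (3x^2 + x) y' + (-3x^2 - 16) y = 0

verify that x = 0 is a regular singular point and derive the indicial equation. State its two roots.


Divide by x^2 to reach normal form y'' + P_1(x) y' + P_2(x) y = 0 with P_1(x) = 3 + 1/x and P_2(x) = -3 - 16/x^2.
x = 0 is a singular point because the y'-coefficient 3 + 1/x has a pole at x = 0 and the y-coefficient -3 - 16/x^2 has a pole at x = 0.
It is a regular singular point because x P_1(x) = p(x) = 3x + 1 and x^2 P_2(x) = q(x) = -3x^2 - 16 are polynomials, hence analytic at x = 0.
p(0) = 1,  q(0) = -16.
Indicial equation: r(r-1) + p(0) r + q(0) = 0, i.e. r^2 + (p(0) - 1) r + q(0) = 0, i.e. r^2 - 16 = 0.
Discriminant: (0)^2 - 4(-16) = 64, so r = (0 ± 8)/2.
Solving: r_1 = 4, r_2 = -4.

indicial: r^2 - 16 = 0; roots r_1 = 4, r_2 = -4


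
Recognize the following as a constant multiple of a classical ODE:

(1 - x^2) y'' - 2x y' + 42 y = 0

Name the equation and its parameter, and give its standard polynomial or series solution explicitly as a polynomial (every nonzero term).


The equation is already in a standard form:  (1 - x^2) y'' - 2x y' + 42 y = 0.
This matches the Legendre equation (1 - x^2) y'' - 2x y' + n(n+1) y = 0 (note the -2x y' term) with n(n+1) = 42, so n = 6; the polynomial solution is P_6(x).
With y = sum_k a_k x^k, matching x^k gives (k+2)(k+1) a_{k+2} = [k(k+1) - n(n+1)] a_k = (k - 6)(k + 7) a_k. The right side vanishes at k = 6, so the series with the parity of 6 terminates at degree 6.
Standard normalization (P_n(1) = 1): leading coefficient (2n)!/(2^n (n!)^2) = 479001600/(64*518400) = 231/16, so a_6 = 231/16. Work downward with a_k = (k+1)(k+2) a_{k+2} / ((k - 6)(k + 7)):
  a_4 = (5)(6)(231/16) / ((4 - 6)(4 + 7)) = (3465/8)/(-22) = -315/16
  a_2 = (3)(4)(-315/16) / ((2 - 6)(2 + 7)) = (-945/4)/(-36) = 105/16
  a_0 = (1)(2)(105/16) / ((0 - 6)(0 + 7)) = (105/8)/(-42) = -5/16
Hence P_6(x) = 231 x^6/16 - 315 x^4/16 + 105 x^2/16 - 5/16.

P_6(x); series = 231 x^6/16 - 315 x^4/16 + 105 x^2/16 - 5/16


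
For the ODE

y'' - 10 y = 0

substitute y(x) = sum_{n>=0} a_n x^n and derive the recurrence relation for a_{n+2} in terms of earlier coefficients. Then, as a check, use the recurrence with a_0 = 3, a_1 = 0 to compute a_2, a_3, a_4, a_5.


Substitute y = sum_n a_n x^n into y'' + (const) y = 0.
y''(x) = sum_{n>=0} (n+2)(n+1) a_{n+2} x^n.
The ODE becomes sum_n [(n+2)(n+1) a_{n+2} - 10 a_n] x^n = 0.
Setting each coefficient to zero gives the recurrence:
  (n+2)(n+1) a_{n+2} - 10 a_n = 0,
  a_{n+2} = 10 / ((n+1)(n+2)) a_n.

Check with a_0 = 3, a_1 = 0 (apply the recurrence for n = 0, 1, 2, 3): a_0 = 3, a_1 = 0, a_2 = 15, a_3 = 0, a_4 = 25/2, a_5 = 0.

a_{n+2} = 10/((n+1)(n+2)) * a_n; check: a_0 = 3, a_1 = 0, a_2 = 15, a_3 = 0, a_4 = 25/2, a_5 = 0


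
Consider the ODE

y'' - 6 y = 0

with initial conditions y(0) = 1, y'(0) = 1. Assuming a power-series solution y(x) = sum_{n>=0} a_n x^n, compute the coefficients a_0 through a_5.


Ansatz: y(x) = sum_{n>=0} a_n x^n, so y'(x) = sum_{n>=1} n a_n x^(n-1) and y''(x) = sum_{n>=2} n(n-1) a_n x^(n-2).
Substitute into P(x) y'' + Q(x) y' + R(x) y = 0 with P(x) = 1, Q(x) = 0, R(x) = -6, and match powers of x.
Initial conditions: a_0 = 1, a_1 = 1.
Setting the coefficient of each power of x to zero and solving order by order (substituting the coefficients already found):
  x^0: 2 a_2 - 6 a_0 = 0  ->  2 a_2 = 6 a_0 = 6  ->  a_2 = 3
  x^1: 6 a_3 - 6 a_1 = 0  ->  6 a_3 = 6 a_1 = 6  ->  a_3 = 1
  x^2: 12 a_4 - 6 a_2 = 0  ->  12 a_4 = 6 a_2 = 18  ->  a_4 = 3/2
  x^3: 20 a_5 - 6 a_3 = 0  ->  20 a_5 = 6 a_3 = 6  ->  a_5 = 3/10
Truncated series: y(x) = 1 + x + 3 x^2 + x^3 + (3/2) x^4 + (3/10) x^5 + O(x^6).

a_0 = 1; a_1 = 1; a_2 = 3; a_3 = 1; a_4 = 3/2; a_5 = 3/10


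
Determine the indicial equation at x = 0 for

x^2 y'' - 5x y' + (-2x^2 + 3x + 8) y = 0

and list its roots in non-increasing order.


Divide by x^2 to reach normal form y'' + P_1(x) y' + P_2(x) y = 0 with P_1(x) = -5/x and P_2(x) = -2 + 3/x + 8/x^2.
x = 0 is a singular point because the y'-coefficient -5/x has a pole at x = 0 and the y-coefficient -2 + 3/x + 8/x^2 has a pole at x = 0.
It is a regular singular point because x P_1(x) = p(x) = -5 and x^2 P_2(x) = q(x) = -2x^2 + 3x + 8 are polynomials, hence analytic at x = 0.
p(0) = -5,  q(0) = 8.
Indicial equation: r(r-1) + p(0) r + q(0) = 0, i.e. r^2 + (p(0) - 1) r + q(0) = 0, i.e. r^2 - 6 r + 8 = 0.
Discriminant: (-6)^2 - 4(8) = 4, so r = (6 ± 2)/2.
Solving: r_1 = 4, r_2 = 2.

indicial: r^2 - 6 r + 8 = 0; roots r_1 = 4, r_2 = 2


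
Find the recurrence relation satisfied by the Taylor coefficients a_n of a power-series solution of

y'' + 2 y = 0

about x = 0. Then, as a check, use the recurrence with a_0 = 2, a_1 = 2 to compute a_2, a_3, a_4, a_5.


Substitute y = sum_n a_n x^n into y'' + (const) y = 0.
y''(x) = sum_{n>=0} (n+2)(n+1) a_{n+2} x^n.
The ODE becomes sum_n [(n+2)(n+1) a_{n+2} + 2 a_n] x^n = 0.
Setting each coefficient to zero gives the recurrence:
  (n+2)(n+1) a_{n+2} + 2 a_n = 0,
  a_{n+2} = -2 / ((n+1)(n+2)) a_n.

Check with a_0 = 2, a_1 = 2 (apply the recurrence for n = 0, 1, 2, 3): a_0 = 2, a_1 = 2, a_2 = -2, a_3 = -2/3, a_4 = 1/3, a_5 = 1/15.

a_{n+2} = -2/((n+1)(n+2)) * a_n; check: a_0 = 2, a_1 = 2, a_2 = -2, a_3 = -2/3, a_4 = 1/3, a_5 = 1/15


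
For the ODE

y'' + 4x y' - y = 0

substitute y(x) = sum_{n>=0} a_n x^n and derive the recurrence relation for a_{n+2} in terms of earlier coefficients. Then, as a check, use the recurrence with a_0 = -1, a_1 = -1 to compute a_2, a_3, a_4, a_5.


Substitute y = sum_n a_n x^n.
y''(x) has coefficient (n+2)(n+1) a_{n+2} at x^n;
4 x y'(x) has coefficient 4 n a_n at x^n (shift);
-y(x) has coefficient -1 a_n at x^n.
Matching x^n: (n+2)(n+1) a_{n+2} + (4n - 1) a_n = 0.
Thus a_{n+2} = (-4n + 1) / ((n+1)(n+2)) * a_n.

Check with a_0 = -1, a_1 = -1 (apply the recurrence for n = 0, 1, 2, 3): a_0 = -1, a_1 = -1, a_2 = -1/2, a_3 = 1/2, a_4 = 7/24, a_5 = -11/40.

a_(n+2) = (-4n + 1) / ((n+1)(n+2)) * a_n; check: a_0 = -1, a_1 = -1, a_2 = -1/2, a_3 = 1/2, a_4 = 7/24, a_5 = -11/40


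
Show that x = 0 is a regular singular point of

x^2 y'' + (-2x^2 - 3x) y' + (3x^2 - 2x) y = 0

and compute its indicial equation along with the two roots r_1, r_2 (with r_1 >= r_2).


Divide by x^2 to reach normal form y'' + P_1(x) y' + P_2(x) y = 0 with P_1(x) = -2 - 3/x and P_2(x) = 3 - 2/x.
x = 0 is a singular point because the y'-coefficient -2 - 3/x has a pole at x = 0 and the y-coefficient 3 - 2/x has a pole at x = 0.
It is a regular singular point because x P_1(x) = p(x) = -2x - 3 and x^2 P_2(x) = q(x) = 3x^2 - 2x are polynomials, hence analytic at x = 0.
p(0) = -3,  q(0) = 0.
Indicial equation: r(r-1) + p(0) r + q(0) = 0, i.e. r^2 + (p(0) - 1) r + q(0) = 0, i.e. r^2 - 4 r = 0.
Discriminant: (-4)^2 - 4(0) = 16, so r = (4 ± 4)/2.
Solving: r_1 = 4, r_2 = 0.

indicial: r^2 - 4 r = 0; roots r_1 = 4, r_2 = 0


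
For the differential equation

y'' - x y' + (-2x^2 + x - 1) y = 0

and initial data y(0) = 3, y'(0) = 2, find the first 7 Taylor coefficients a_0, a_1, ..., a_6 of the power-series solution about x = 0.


Ansatz: y(x) = sum_{n>=0} a_n x^n, so y'(x) = sum_{n>=1} n a_n x^(n-1) and y''(x) = sum_{n>=2} n(n-1) a_n x^(n-2).
Substitute into P(x) y'' + Q(x) y' + R(x) y = 0 with P(x) = 1, Q(x) = -x, R(x) = -2x^2 + x - 1, and match powers of x.
Initial conditions: a_0 = 3, a_1 = 2.
Setting the coefficient of each power of x to zero and solving order by order (substituting the coefficients already found):
  x^0: 2 a_2 - a_0 = 0  ->  2 a_2 = a_0 = 3  ->  a_2 = 3/2
  x^1: 6 a_3 - 2 a_1 + a_0 = 0  ->  6 a_3 = 2 a_1 - a_0 = 1  ->  a_3 = 1/6
  x^2: 12 a_4 - 3 a_2 + a_1 - 2 a_0 = 0  ->  12 a_4 = 3 a_2 - a_1 + 2 a_0 = 17/2  ->  a_4 = 17/24
  x^3: 20 a_5 - 4 a_3 + a_2 - 2 a_1 = 0  ->  20 a_5 = 4 a_3 - a_2 + 2 a_1 = 19/6  ->  a_5 = 19/120
  x^4: 30 a_6 - 5 a_4 + a_3 - 2 a_2 = 0  ->  30 a_6 = 5 a_4 - a_3 + 2 a_2 = 51/8  ->  a_6 = 17/80
Truncated series: y(x) = 3 + 2 x + (3/2) x^2 + (1/6) x^3 + (17/24) x^4 + (19/120) x^5 + (17/80) x^6 + O(x^7).

a_0 = 3; a_1 = 2; a_2 = 3/2; a_3 = 1/6; a_4 = 17/24; a_5 = 19/120; a_6 = 17/80


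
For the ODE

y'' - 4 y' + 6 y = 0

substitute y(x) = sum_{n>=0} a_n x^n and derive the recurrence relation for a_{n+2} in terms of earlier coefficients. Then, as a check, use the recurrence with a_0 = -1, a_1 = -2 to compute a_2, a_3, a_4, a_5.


Substitute y = sum_n a_n x^n.
y''(x) has coefficient (n+2)(n+1) a_{n+2} at x^n;
-4 y'(x) has coefficient -4 (n+1) a_{n+1} at x^n;
6 y(x) has coefficient 6 a_n at x^n.
Matching x^n: (n+2)(n+1) a_{n+2} - 4 (n+1) a_{n+1} + 6 a_n = 0.
Thus a_{n+2} = [4 (n+1) a_{n+1} - 6 a_n] / ((n+1)(n+2)).

Check with a_0 = -1, a_1 = -2 (apply the recurrence for n = 0, 1, 2, 3): a_0 = -1, a_1 = -2, a_2 = -1, a_3 = 2/3, a_4 = 7/6, a_5 = 11/15.

a_(n+2) = [4 (n+1) a_(n+1) - 6 a_n] / ((n+1)(n+2)); check: a_0 = -1, a_1 = -2, a_2 = -1, a_3 = 2/3, a_4 = 7/6, a_5 = 11/15


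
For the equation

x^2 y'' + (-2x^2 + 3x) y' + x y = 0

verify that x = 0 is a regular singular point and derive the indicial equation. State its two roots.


Divide by x^2 to reach normal form y'' + P_1(x) y' + P_2(x) y = 0 with P_1(x) = -2 + 3/x and P_2(x) = 1/x.
x = 0 is a singular point because the y'-coefficient -2 + 3/x has a pole at x = 0 and the y-coefficient 1/x has a pole at x = 0.
It is a regular singular point because x P_1(x) = p(x) = 3 - 2x and x^2 P_2(x) = q(x) = x are polynomials, hence analytic at x = 0.
p(0) = 3,  q(0) = 0.
Indicial equation: r(r-1) + p(0) r + q(0) = 0, i.e. r^2 + (p(0) - 1) r + q(0) = 0, i.e. r^2 + 2 r = 0.
Discriminant: (2)^2 - 4(0) = 4, so r = (-2 ± 2)/2.
Solving: r_1 = 0, r_2 = -2.

indicial: r^2 + 2 r = 0; roots r_1 = 0, r_2 = -2


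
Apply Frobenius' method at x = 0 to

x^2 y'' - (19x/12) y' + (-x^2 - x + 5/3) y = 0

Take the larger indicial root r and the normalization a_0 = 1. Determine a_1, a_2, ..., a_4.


Write in Frobenius form y'' + (p(x)/x) y' + (q(x)/x^2) y = 0:
  p(x) = -19/12,  q(x) = -x^2 - x + 5/3.
Indicial equation: r(r-1) + (-19/12) r + (5/3) = 0 -> roots r_1 = 4/3, r_2 = 5/4.
Take r = r_1 = 4/3. Let y(x) = x^r sum_{n>=0} a_n x^n with a_0 = 1.
Substitute y = x^r sum a_n x^n and match x^{r+n}. The recurrence is
  D(n) a_n - 1 a_{n-1} - 1 a_{n-2} = 0,  where D(n) = (r+n)(r+n-1) + (-19/12)(r+n) + (5/3).
  a_n = [1 a_{n-1} + 1 a_{n-2}] / D(n).
Since the indicial polynomial factors as (r - r_1)(r - r_2), D(n) = (r_1 + n - r_1)(r_1 + n - r_2) = n(n + 1/12).
Evaluating step by step (a_0 = 1):
  n = 1: D(1) = 1(1 + 1/12) = 13/12; numerator = 1(1) = 1; a_1 = (1)/(13/12) = 12/13
  n = 2: D(2) = 2(2 + 1/12) = 25/6; numerator = 1(12/13) + 1(1) = 25/13; a_2 = (25/13)/(25/6) = 6/13
  n = 3: D(3) = 3(3 + 1/12) = 37/4; numerator = 1(6/13) + 1(12/13) = 18/13; a_3 = (18/13)/(37/4) = 72/481
  n = 4: D(4) = 4(4 + 1/12) = 49/3; numerator = 1(72/481) + 1(6/13) = 294/481; a_4 = (294/481)/(49/3) = 18/481

r = 4/3; a_0 = 1; a_1 = 12/13; a_2 = 6/13; a_3 = 72/481; a_4 = 18/481


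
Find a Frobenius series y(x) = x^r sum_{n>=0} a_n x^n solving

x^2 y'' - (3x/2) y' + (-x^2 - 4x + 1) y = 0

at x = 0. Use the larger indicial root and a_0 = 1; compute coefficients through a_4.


Write in Frobenius form y'' + (p(x)/x) y' + (q(x)/x^2) y = 0:
  p(x) = -3/2,  q(x) = -x^2 - 4x + 1.
Indicial equation: r(r-1) + (-3/2) r + (1) = 0 -> roots r_1 = 2, r_2 = 1/2.
Take r = r_1 = 2. Let y(x) = x^r sum_{n>=0} a_n x^n with a_0 = 1.
Substitute y = x^r sum a_n x^n and match x^{r+n}. The recurrence is
  D(n) a_n - 4 a_{n-1} - 1 a_{n-2} = 0,  where D(n) = (r+n)(r+n-1) + (-3/2)(r+n) + (1).
  a_n = [4 a_{n-1} + 1 a_{n-2}] / D(n).
Since the indicial polynomial factors as (r - r_1)(r - r_2), D(n) = (r_1 + n - r_1)(r_1 + n - r_2) = n(n + 3/2).
Evaluating step by step (a_0 = 1):
  n = 1: D(1) = 1(1 + 3/2) = 5/2; numerator = 4(1) = 4; a_1 = (4)/(5/2) = 8/5
  n = 2: D(2) = 2(2 + 3/2) = 7; numerator = 4(8/5) + 1(1) = 37/5; a_2 = (37/5)/(7) = 37/35
  n = 3: D(3) = 3(3 + 3/2) = 27/2; numerator = 4(37/35) + 1(8/5) = 204/35; a_3 = (204/35)/(27/2) = 136/315
  n = 4: D(4) = 4(4 + 3/2) = 22; numerator = 4(136/315) + 1(37/35) = 877/315; a_4 = (877/315)/(22) = 877/6930

r = 2; a_0 = 1; a_1 = 8/5; a_2 = 37/35; a_3 = 136/315; a_4 = 877/6930


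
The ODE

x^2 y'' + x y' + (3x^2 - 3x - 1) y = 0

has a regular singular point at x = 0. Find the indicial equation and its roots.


Divide by x^2 to reach normal form y'' + P_1(x) y' + P_2(x) y = 0 with P_1(x) = 1/x and P_2(x) = 3 - 3/x - 1/x^2.
x = 0 is a singular point because the y'-coefficient 1/x has a pole at x = 0 and the y-coefficient 3 - 3/x - 1/x^2 has a pole at x = 0.
It is a regular singular point because x P_1(x) = p(x) = 1 and x^2 P_2(x) = q(x) = 3x^2 - 3x - 1 are polynomials, hence analytic at x = 0.
p(0) = 1,  q(0) = -1.
Indicial equation: r(r-1) + p(0) r + q(0) = 0, i.e. r^2 + (p(0) - 1) r + q(0) = 0, i.e. r^2 - 1 = 0.
Discriminant: (0)^2 - 4(-1) = 4, so r = (0 ± 2)/2.
Solving: r_1 = 1, r_2 = -1.

indicial: r^2 - 1 = 0; roots r_1 = 1, r_2 = -1


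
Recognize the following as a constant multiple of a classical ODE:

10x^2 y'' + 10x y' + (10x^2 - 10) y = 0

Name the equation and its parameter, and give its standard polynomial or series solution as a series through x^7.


All three coefficients share the factor 10; dividing through by 10 gives  x^2 y'' + x y' + (x^2 - 1) y = 0.
This matches the Bessel equation x^2 y'' + x y' + (x^2 - nu^2) y = 0 with nu^2 = 1, so nu = 1; the solution bounded at x = 0 is J_1(x).
Frobenius at x = 0: indicial roots ±nu; for r = nu the recurrence k(k + 2nu) c_k = -c_{k-2} gives the standard series J_nu(x) = sum_{k>=0} (-1)^k / (k! (k+nu)!) (x/2)^(2k+nu). Evaluate the first 4 terms:
  k = 0: (-1)^0 / (0! * 1! * 2^1) x^1 = 1/(1*1*2) x^1 = (1/2) x^1
  k = 1: (-1)^1 / (1! * 2! * 2^3) x^3 = -1/(1*2*8) x^3 = (-1/16) x^3
  k = 2: (-1)^2 / (2! * 3! * 2^5) x^5 = 1/(2*6*32) x^5 = (1/384) x^5
  k = 3: (-1)^3 / (3! * 4! * 2^7) x^7 = -1/(6*24*128) x^7 = (-1/18432) x^7
Hence J_1(x) = -x^7/18432 + x^5/384 - x^3/16 + x/2 + ....

J_1(x); series = -x^7/18432 + x^5/384 - x^3/16 + x/2


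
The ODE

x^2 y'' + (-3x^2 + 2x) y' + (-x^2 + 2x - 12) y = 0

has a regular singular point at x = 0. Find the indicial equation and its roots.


Divide by x^2 to reach normal form y'' + P_1(x) y' + P_2(x) y = 0 with P_1(x) = -3 + 2/x and P_2(x) = -1 + 2/x - 12/x^2.
x = 0 is a singular point because the y'-coefficient -3 + 2/x has a pole at x = 0 and the y-coefficient -1 + 2/x - 12/x^2 has a pole at x = 0.
It is a regular singular point because x P_1(x) = p(x) = 2 - 3x and x^2 P_2(x) = q(x) = -x^2 + 2x - 12 are polynomials, hence analytic at x = 0.
p(0) = 2,  q(0) = -12.
Indicial equation: r(r-1) + p(0) r + q(0) = 0, i.e. r^2 + (p(0) - 1) r + q(0) = 0, i.e. r^2 + 1 r - 12 = 0.
Discriminant: (1)^2 - 4(-12) = 49, so r = (-1 ± 7)/2.
Solving: r_1 = 3, r_2 = -4.

indicial: r^2 + 1 r - 12 = 0; roots r_1 = 3, r_2 = -4


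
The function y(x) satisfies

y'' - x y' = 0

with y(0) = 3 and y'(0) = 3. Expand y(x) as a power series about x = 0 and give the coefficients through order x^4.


Ansatz: y(x) = sum_{n>=0} a_n x^n, so y'(x) = sum_{n>=1} n a_n x^(n-1) and y''(x) = sum_{n>=2} n(n-1) a_n x^(n-2).
Substitute into P(x) y'' + Q(x) y' + R(x) y = 0 with P(x) = 1, Q(x) = -x, R(x) = 0, and match powers of x.
Initial conditions: a_0 = 3, a_1 = 3.
Setting the coefficient of each power of x to zero and solving order by order (substituting the coefficients already found):
  x^0: 2 a_2 = 0  ->  a_2 = 0
  x^1: 6 a_3 - a_1 = 0  ->  6 a_3 = a_1 = 3  ->  a_3 = 1/2
  x^2: 12 a_4 - 2 a_2 = 0  ->  12 a_4 = 2 a_2 = 0  ->  a_4 = 0
Truncated series: y(x) = 3 + 3 x + (1/2) x^3 + O(x^5).

a_0 = 3; a_1 = 3; a_2 = 0; a_3 = 1/2; a_4 = 0


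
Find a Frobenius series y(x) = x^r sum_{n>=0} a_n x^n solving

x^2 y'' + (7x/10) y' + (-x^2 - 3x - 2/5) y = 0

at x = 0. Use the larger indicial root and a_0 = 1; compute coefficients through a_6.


Write in Frobenius form y'' + (p(x)/x) y' + (q(x)/x^2) y = 0:
  p(x) = 7/10,  q(x) = -x^2 - 3x - 2/5.
Indicial equation: r(r-1) + (7/10) r + (-2/5) = 0 -> roots r_1 = 4/5, r_2 = -1/2.
Take r = r_1 = 4/5. Let y(x) = x^r sum_{n>=0} a_n x^n with a_0 = 1.
Substitute y = x^r sum a_n x^n and match x^{r+n}. The recurrence is
  D(n) a_n - 3 a_{n-1} - 1 a_{n-2} = 0,  where D(n) = (r+n)(r+n-1) + (7/10)(r+n) + (-2/5).
  a_n = [3 a_{n-1} + 1 a_{n-2}] / D(n).
Since the indicial polynomial factors as (r - r_1)(r - r_2), D(n) = (r_1 + n - r_1)(r_1 + n - r_2) = n(n + 13/10).
Evaluating step by step (a_0 = 1):
  n = 1: D(1) = 1(1 + 13/10) = 23/10; numerator = 3(1) = 3; a_1 = (3)/(23/10) = 30/23
  n = 2: D(2) = 2(2 + 13/10) = 33/5; numerator = 3(30/23) + 1(1) = 113/23; a_2 = (113/23)/(33/5) = 565/759
  n = 3: D(3) = 3(3 + 13/10) = 129/10; numerator = 3(565/759) + 1(30/23) = 895/253; a_3 = (895/253)/(129/10) = 8950/32637
  n = 4: D(4) = 4(4 + 13/10) = 106/5; numerator = 3(8950/32637) + 1(565/759) = 51145/32637; a_4 = (51145/32637)/(106/5) = 4825/65274
  n = 5: D(5) = 5(5 + 13/10) = 63/2; numerator = 3(4825/65274) + 1(8950/32637) = 32375/65274; a_5 = (32375/65274)/(63/2) = 4625/293733
  n = 6: D(6) = 6(6 + 13/10) = 219/5; numerator = 3(4625/293733) + 1(4825/65274) = 23725/195822; a_6 = (23725/195822)/(219/5) = 1625/587466

r = 4/5; a_0 = 1; a_1 = 30/23; a_2 = 565/759; a_3 = 8950/32637; a_4 = 4825/65274; a_5 = 4625/293733; a_6 = 1625/587466


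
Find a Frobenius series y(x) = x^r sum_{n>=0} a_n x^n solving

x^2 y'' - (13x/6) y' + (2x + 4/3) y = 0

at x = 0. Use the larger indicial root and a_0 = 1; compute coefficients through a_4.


Write in Frobenius form y'' + (p(x)/x) y' + (q(x)/x^2) y = 0:
  p(x) = -13/6,  q(x) = 2x + 4/3.
Indicial equation: r(r-1) + (-13/6) r + (4/3) = 0 -> roots r_1 = 8/3, r_2 = 1/2.
Take r = r_1 = 8/3. Let y(x) = x^r sum_{n>=0} a_n x^n with a_0 = 1.
Substitute y = x^r sum a_n x^n and match x^{r+n}. The recurrence is
  D(n) a_n + 2 a_{n-1} = 0,  where D(n) = (r+n)(r+n-1) + (-13/6)(r+n) + (4/3).
  a_n = -2 / D(n) * a_{n-1}.
Since the indicial polynomial factors as (r - r_1)(r - r_2), D(n) = (r_1 + n - r_1)(r_1 + n - r_2) = n(n + 13/6).
Evaluating step by step (a_0 = 1):
  n = 1: D(1) = 1(1 + 13/6) = 19/6; numerator = -2(1) = -2; a_1 = (-2)/(19/6) = -12/19
  n = 2: D(2) = 2(2 + 13/6) = 25/3; numerator = -2(-12/19) = 24/19; a_2 = (24/19)/(25/3) = 72/475
  n = 3: D(3) = 3(3 + 13/6) = 31/2; numerator = -2(72/475) = -144/475; a_3 = (-144/475)/(31/2) = -288/14725
  n = 4: D(4) = 4(4 + 13/6) = 74/3; numerator = -2(-288/14725) = 576/14725; a_4 = (576/14725)/(74/3) = 864/544825

r = 8/3; a_0 = 1; a_1 = -12/19; a_2 = 72/475; a_3 = -288/14725; a_4 = 864/544825


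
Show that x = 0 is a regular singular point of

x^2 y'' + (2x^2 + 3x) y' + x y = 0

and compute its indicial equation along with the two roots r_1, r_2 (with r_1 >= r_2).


Divide by x^2 to reach normal form y'' + P_1(x) y' + P_2(x) y = 0 with P_1(x) = 2 + 3/x and P_2(x) = 1/x.
x = 0 is a singular point because the y'-coefficient 2 + 3/x has a pole at x = 0 and the y-coefficient 1/x has a pole at x = 0.
It is a regular singular point because x P_1(x) = p(x) = 2x + 3 and x^2 P_2(x) = q(x) = x are polynomials, hence analytic at x = 0.
p(0) = 3,  q(0) = 0.
Indicial equation: r(r-1) + p(0) r + q(0) = 0, i.e. r^2 + (p(0) - 1) r + q(0) = 0, i.e. r^2 + 2 r = 0.
Discriminant: (2)^2 - 4(0) = 4, so r = (-2 ± 2)/2.
Solving: r_1 = 0, r_2 = -2.

indicial: r^2 + 2 r = 0; roots r_1 = 0, r_2 = -2


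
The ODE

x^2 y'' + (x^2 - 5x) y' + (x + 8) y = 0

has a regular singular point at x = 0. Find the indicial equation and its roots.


Divide by x^2 to reach normal form y'' + P_1(x) y' + P_2(x) y = 0 with P_1(x) = 1 - 5/x and P_2(x) = 1/x + 8/x^2.
x = 0 is a singular point because the y'-coefficient 1 - 5/x has a pole at x = 0 and the y-coefficient 1/x + 8/x^2 has a pole at x = 0.
It is a regular singular point because x P_1(x) = p(x) = x - 5 and x^2 P_2(x) = q(x) = x + 8 are polynomials, hence analytic at x = 0.
p(0) = -5,  q(0) = 8.
Indicial equation: r(r-1) + p(0) r + q(0) = 0, i.e. r^2 + (p(0) - 1) r + q(0) = 0, i.e. r^2 - 6 r + 8 = 0.
Discriminant: (-6)^2 - 4(8) = 4, so r = (6 ± 2)/2.
Solving: r_1 = 4, r_2 = 2.

indicial: r^2 - 6 r + 8 = 0; roots r_1 = 4, r_2 = 2


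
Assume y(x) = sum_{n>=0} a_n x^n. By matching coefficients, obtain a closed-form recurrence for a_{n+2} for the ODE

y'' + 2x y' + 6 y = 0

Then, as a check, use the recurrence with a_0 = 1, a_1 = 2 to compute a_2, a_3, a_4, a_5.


Substitute y = sum_n a_n x^n.
y''(x) has coefficient (n+2)(n+1) a_{n+2} at x^n;
2 x y'(x) has coefficient 2 n a_n at x^n (shift);
6 y(x) has coefficient 6 a_n at x^n.
Matching x^n: (n+2)(n+1) a_{n+2} + (2n + 6) a_n = 0.
Thus a_{n+2} = (-2n - 6) / ((n+1)(n+2)) * a_n.

Check with a_0 = 1, a_1 = 2 (apply the recurrence for n = 0, 1, 2, 3): a_0 = 1, a_1 = 2, a_2 = -3, a_3 = -8/3, a_4 = 5/2, a_5 = 8/5.

a_(n+2) = (-2n - 6) / ((n+1)(n+2)) * a_n; check: a_0 = 1, a_1 = 2, a_2 = -3, a_3 = -8/3, a_4 = 5/2, a_5 = 8/5


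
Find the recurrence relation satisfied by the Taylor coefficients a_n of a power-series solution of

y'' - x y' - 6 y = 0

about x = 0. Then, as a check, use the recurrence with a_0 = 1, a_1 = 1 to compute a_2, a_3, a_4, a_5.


Substitute y = sum_n a_n x^n.
y''(x) has coefficient (n+2)(n+1) a_{n+2} at x^n;
-x y'(x) has coefficient -n a_n at x^n (shift);
-6 y(x) has coefficient -6 a_n at x^n.
Matching x^n: (n+2)(n+1) a_{n+2} + (-n - 6) a_n = 0.
Thus a_{n+2} = (n + 6) / ((n+1)(n+2)) * a_n.

Check with a_0 = 1, a_1 = 1 (apply the recurrence for n = 0, 1, 2, 3): a_0 = 1, a_1 = 1, a_2 = 3, a_3 = 7/6, a_4 = 2, a_5 = 21/40.

a_(n+2) = (n + 6) / ((n+1)(n+2)) * a_n; check: a_0 = 1, a_1 = 1, a_2 = 3, a_3 = 7/6, a_4 = 2, a_5 = 21/40


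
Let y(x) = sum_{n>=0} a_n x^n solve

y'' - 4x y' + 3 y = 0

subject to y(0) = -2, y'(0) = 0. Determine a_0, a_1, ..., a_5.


Ansatz: y(x) = sum_{n>=0} a_n x^n, so y'(x) = sum_{n>=1} n a_n x^(n-1) and y''(x) = sum_{n>=2} n(n-1) a_n x^(n-2).
Substitute into P(x) y'' + Q(x) y' + R(x) y = 0 with P(x) = 1, Q(x) = -4x, R(x) = 3, and match powers of x.
Initial conditions: a_0 = -2, a_1 = 0.
Setting the coefficient of each power of x to zero and solving order by order (substituting the coefficients already found):
  x^0: 2 a_2 + 3 a_0 = 0  ->  2 a_2 = -3 a_0 = 6  ->  a_2 = 3
  x^1: 6 a_3 - a_1 = 0  ->  6 a_3 = a_1 = 0  ->  a_3 = 0
  x^2: 12 a_4 - 5 a_2 = 0  ->  12 a_4 = 5 a_2 = 15  ->  a_4 = 5/4
  x^3: 20 a_5 - 9 a_3 = 0  ->  20 a_5 = 9 a_3 = 0  ->  a_5 = 0
Truncated series: y(x) = -2 + 3 x^2 + (5/4) x^4 + O(x^6).

a_0 = -2; a_1 = 0; a_2 = 3; a_3 = 0; a_4 = 5/4; a_5 = 0


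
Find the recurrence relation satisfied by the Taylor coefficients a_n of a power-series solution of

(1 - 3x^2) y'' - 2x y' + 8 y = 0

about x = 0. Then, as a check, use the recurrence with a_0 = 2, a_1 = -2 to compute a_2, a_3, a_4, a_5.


Substitute y = sum_n a_n x^n.
(1 - 3 x^2) y'' contributes (n+2)(n+1) a_{n+2} - 3 n(n-1) a_n at x^n.
-2 x y'(x) contributes -2 n a_n at x^n.
8 y(x) contributes 8 a_n at x^n.
Matching x^n: (n+2)(n+1) a_{n+2} + (-3 n(n-1) - 2 n + 8) a_n = 0.
Thus a_{n+2} = (3 n(n-1) + 2 n - 8) / ((n+1)(n+2)) * a_n.

Check with a_0 = 2, a_1 = -2 (apply the recurrence for n = 0, 1, 2, 3): a_0 = 2, a_1 = -2, a_2 = -8, a_3 = 2, a_4 = -4/3, a_5 = 8/5.

a_(n+2) = (3 n(n-1) + 2 n - 8) / ((n+1)(n+2)) * a_n; check: a_0 = 2, a_1 = -2, a_2 = -8, a_3 = 2, a_4 = -4/3, a_5 = 8/5


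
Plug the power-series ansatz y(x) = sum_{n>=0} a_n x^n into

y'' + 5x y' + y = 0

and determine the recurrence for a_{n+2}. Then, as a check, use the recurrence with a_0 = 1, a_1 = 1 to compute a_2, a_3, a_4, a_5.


Substitute y = sum_n a_n x^n.
y''(x) has coefficient (n+2)(n+1) a_{n+2} at x^n;
5 x y'(x) has coefficient 5 n a_n at x^n (shift);
y(x) has coefficient 1 a_n at x^n.
Matching x^n: (n+2)(n+1) a_{n+2} + (5n + 1) a_n = 0.
Thus a_{n+2} = (-5n - 1) / ((n+1)(n+2)) * a_n.

Check with a_0 = 1, a_1 = 1 (apply the recurrence for n = 0, 1, 2, 3): a_0 = 1, a_1 = 1, a_2 = -1/2, a_3 = -1, a_4 = 11/24, a_5 = 4/5.

a_(n+2) = (-5n - 1) / ((n+1)(n+2)) * a_n; check: a_0 = 1, a_1 = 1, a_2 = -1/2, a_3 = -1, a_4 = 11/24, a_5 = 4/5


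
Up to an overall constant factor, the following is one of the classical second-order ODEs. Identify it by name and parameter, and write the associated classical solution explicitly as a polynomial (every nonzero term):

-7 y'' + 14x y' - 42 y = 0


All three coefficients share the factor -7; dividing through by -7 gives  y'' - 2x y' + 6 y = 0.
This matches the Hermite equation y'' - 2x y' + 2n y = 0 with 2n = 6, so n = 3; the polynomial solution is H_3(x).
With y = sum_k a_k x^k, matching x^k gives (k+2)(k+1) a_{k+2} = 2(k - n) a_k = 2(k - 3) a_k. The right side vanishes at k = 3, so the series with the parity of 3 terminates at degree 3.
Standard normalization: leading coefficient of H_n is 2^n, so a_3 = 2^3 = 8. Work downward with a_k = (k+1)(k+2) a_{k+2} / (2(k - n)):
  a_1 = (2)(3)(8) / (2(1 - 3)) = 48/(-4) = -12
Hence H_3(x) = 8 x^3 - 12 x.

H_3(x); series = 8 x^3 - 12 x


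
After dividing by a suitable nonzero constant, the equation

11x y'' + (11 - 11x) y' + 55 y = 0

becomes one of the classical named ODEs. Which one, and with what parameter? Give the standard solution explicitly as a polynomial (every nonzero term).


All three coefficients share the factor 11; dividing through by 11 gives  x y'' + (1 - x) y' + 5 y = 0.
This matches the Laguerre equation x y'' + (1 - x) y' + n y = 0 with n = 5; the polynomial solution is L_5(x).
With y = sum_k a_k x^k, matching x^k gives (k+1)k a_{k+1} + (k+1) a_{k+1} - k a_k + n a_k = 0, i.e. (k+1)^2 a_{k+1} = (k - n) a_k = (k - 5) a_k. The right side vanishes at k = 5, so the series terminates at degree 5.
Standard normalization L_n(0) = 1 gives a_0 = 1. Work upward with a_{k+1} = (k - 5) a_k / (k+1)^2:
  a_1 = (0 - 5)(1) / 1^2 = -5/1 = -5
  a_2 = (1 - 5)(-5) / 2^2 = 20/4 = 5
  a_3 = (2 - 5)(5) / 3^2 = -15/9 = -5/3
  a_4 = (3 - 5)(-5/3) / 4^2 = (10/3)/16 = 5/24
  a_5 = (4 - 5)(5/24) / 5^2 = (-5/24)/25 = -1/120
Hence L_5(x) = -x^5/120 + 5 x^4/24 - 5 x^3/3 + 5 x^2 - 5 x + 1.

L_5(x); series = -x^5/120 + 5 x^4/24 - 5 x^3/3 + 5 x^2 - 5 x + 1


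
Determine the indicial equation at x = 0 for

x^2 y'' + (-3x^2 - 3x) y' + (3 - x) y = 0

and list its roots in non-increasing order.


Divide by x^2 to reach normal form y'' + P_1(x) y' + P_2(x) y = 0 with P_1(x) = -3 - 3/x and P_2(x) = -1/x + 3/x^2.
x = 0 is a singular point because the y'-coefficient -3 - 3/x has a pole at x = 0 and the y-coefficient -1/x + 3/x^2 has a pole at x = 0.
It is a regular singular point because x P_1(x) = p(x) = -3x - 3 and x^2 P_2(x) = q(x) = 3 - x are polynomials, hence analytic at x = 0.
p(0) = -3,  q(0) = 3.
Indicial equation: r(r-1) + p(0) r + q(0) = 0, i.e. r^2 + (p(0) - 1) r + q(0) = 0, i.e. r^2 - 4 r + 3 = 0.
Discriminant: (-4)^2 - 4(3) = 4, so r = (4 ± 2)/2.
Solving: r_1 = 3, r_2 = 1.

indicial: r^2 - 4 r + 3 = 0; roots r_1 = 3, r_2 = 1


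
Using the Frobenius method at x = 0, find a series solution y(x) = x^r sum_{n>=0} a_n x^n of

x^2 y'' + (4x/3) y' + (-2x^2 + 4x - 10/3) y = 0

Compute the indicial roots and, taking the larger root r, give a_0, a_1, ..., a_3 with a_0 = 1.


Write in Frobenius form y'' + (p(x)/x) y' + (q(x)/x^2) y = 0:
  p(x) = 4/3,  q(x) = -2x^2 + 4x - 10/3.
Indicial equation: r(r-1) + (4/3) r + (-10/3) = 0 -> roots r_1 = 5/3, r_2 = -2.
Take r = r_1 = 5/3. Let y(x) = x^r sum_{n>=0} a_n x^n with a_0 = 1.
Substitute y = x^r sum a_n x^n and match x^{r+n}. The recurrence is
  D(n) a_n + 4 a_{n-1} - 2 a_{n-2} = 0,  where D(n) = (r+n)(r+n-1) + (4/3)(r+n) + (-10/3).
  a_n = [-4 a_{n-1} + 2 a_{n-2}] / D(n).
Since the indicial polynomial factors as (r - r_1)(r - r_2), D(n) = (r_1 + n - r_1)(r_1 + n - r_2) = n(n + 11/3).
Evaluating step by step (a_0 = 1):
  n = 1: D(1) = 1(1 + 11/3) = 14/3; numerator = -4(1) = -4; a_1 = (-4)/(14/3) = -6/7
  n = 2: D(2) = 2(2 + 11/3) = 34/3; numerator = -4(-6/7) + 2(1) = 38/7; a_2 = (38/7)/(34/3) = 57/119
  n = 3: D(3) = 3(3 + 11/3) = 20; numerator = -4(57/119) + 2(-6/7) = -432/119; a_3 = (-432/119)/(20) = -108/595

r = 5/3; a_0 = 1; a_1 = -6/7; a_2 = 57/119; a_3 = -108/595


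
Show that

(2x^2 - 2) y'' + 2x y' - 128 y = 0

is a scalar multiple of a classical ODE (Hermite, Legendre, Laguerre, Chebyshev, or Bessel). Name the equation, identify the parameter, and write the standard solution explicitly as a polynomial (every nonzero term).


All three coefficients share the factor -2; dividing through by -2 gives  (1 - x^2) y'' - x y' + 64 y = 0.
This matches the Chebyshev equation (1 - x^2) y'' - x y' + n^2 y = 0 (note the -x y' term, not -2x y') with n^2 = 64, so n = 8; the polynomial solution is T_8(x).
With y = sum_k a_k x^k, matching x^k gives (k+2)(k+1) a_{k+2} = (k^2 - n^2) a_k = (k - 8)(k + 8) a_k. The right side vanishes at k = 8, so the series with the parity of 8 terminates at degree 8.
Standard normalization: leading coefficient of T_n is 2^(n-1), so a_8 = 2^7 = 128. Work downward with a_k = (k+1)(k+2) a_{k+2} / ((k - 8)(k + 8)):
  a_6 = (7)(8)(128) / ((6 - 8)(6 + 8)) = 7168/(-28) = -256
  a_4 = (5)(6)(-256) / ((4 - 8)(4 + 8)) = -7680/(-48) = 160
  a_2 = (3)(4)(160) / ((2 - 8)(2 + 8)) = 1920/(-60) = -32
  a_0 = (1)(2)(-32) / ((0 - 8)(0 + 8)) = -64/(-64) = 1
Hence T_8(x) = 128 x^8 - 256 x^6 + 160 x^4 - 32 x^2 + 1.

T_8(x); series = 128 x^8 - 256 x^6 + 160 x^4 - 32 x^2 + 1


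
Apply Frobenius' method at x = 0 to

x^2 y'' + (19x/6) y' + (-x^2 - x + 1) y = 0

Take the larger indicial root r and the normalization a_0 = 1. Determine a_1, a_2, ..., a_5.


Write in Frobenius form y'' + (p(x)/x) y' + (q(x)/x^2) y = 0:
  p(x) = 19/6,  q(x) = -x^2 - x + 1.
Indicial equation: r(r-1) + (19/6) r + (1) = 0 -> roots r_1 = -2/3, r_2 = -3/2.
Take r = r_1 = -2/3. Let y(x) = x^r sum_{n>=0} a_n x^n with a_0 = 1.
Substitute y = x^r sum a_n x^n and match x^{r+n}. The recurrence is
  D(n) a_n - 1 a_{n-1} - 1 a_{n-2} = 0,  where D(n) = (r+n)(r+n-1) + (19/6)(r+n) + (1).
  a_n = [1 a_{n-1} + 1 a_{n-2}] / D(n).
Since the indicial polynomial factors as (r - r_1)(r - r_2), D(n) = (r_1 + n - r_1)(r_1 + n - r_2) = n(n + 5/6).
Evaluating step by step (a_0 = 1):
  n = 1: D(1) = 1(1 + 5/6) = 11/6; numerator = 1(1) = 1; a_1 = (1)/(11/6) = 6/11
  n = 2: D(2) = 2(2 + 5/6) = 17/3; numerator = 1(6/11) + 1(1) = 17/11; a_2 = (17/11)/(17/3) = 3/11
  n = 3: D(3) = 3(3 + 5/6) = 23/2; numerator = 1(3/11) + 1(6/11) = 9/11; a_3 = (9/11)/(23/2) = 18/253
  n = 4: D(4) = 4(4 + 5/6) = 58/3; numerator = 1(18/253) + 1(3/11) = 87/253; a_4 = (87/253)/(58/3) = 9/506
  n = 5: D(5) = 5(5 + 5/6) = 175/6; numerator = 1(9/506) + 1(18/253) = 45/506; a_5 = (45/506)/(175/6) = 27/8855

r = -2/3; a_0 = 1; a_1 = 6/11; a_2 = 3/11; a_3 = 18/253; a_4 = 9/506; a_5 = 27/8855
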